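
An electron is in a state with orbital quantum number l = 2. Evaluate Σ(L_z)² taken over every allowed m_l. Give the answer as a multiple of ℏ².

The allowed m_l values are -2, -1, 0, 1, 2.
Σ m_l² = 2·(1 + 4) = 10.

Σ(L_z)² = 10 ℏ²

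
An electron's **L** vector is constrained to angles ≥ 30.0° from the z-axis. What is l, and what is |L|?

l = 3, |L| = 2√3 ℏ ≈ 3.464ℏ

cos²θ_min = l/(l+1) = 0.7500.
l = cos²θ/sin²θ ≈ 3.
Then |L| = ℏ√(3·4) = 2√3 ℏ.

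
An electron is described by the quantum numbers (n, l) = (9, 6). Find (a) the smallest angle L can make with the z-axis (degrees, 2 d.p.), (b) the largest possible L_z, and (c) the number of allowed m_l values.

θ_min ≈ 22.21°; L_z,max = 6ℏ; 13 values

cos θ_min = 6/√42, so θ_min ≈ 22.21°.
L_z,max = lℏ = 6ℏ.
There are 2l+1 = 13 values of m_l.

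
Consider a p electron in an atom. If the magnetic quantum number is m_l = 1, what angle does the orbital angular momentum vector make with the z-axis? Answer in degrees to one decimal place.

The letter p corresponds to l = 1.
|L| = √(l(l+1)) ℏ = √2 ℏ.
L_z = m_l ℏ = 1ℏ.
cos θ = L_z/|L| = 1/√2, so θ ≈ 45.0°.

θ ≈ 45.0°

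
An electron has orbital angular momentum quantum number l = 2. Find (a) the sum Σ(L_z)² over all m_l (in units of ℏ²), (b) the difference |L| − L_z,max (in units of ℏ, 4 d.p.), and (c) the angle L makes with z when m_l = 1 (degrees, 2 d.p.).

Σ m_l² = 10, so Σ(L_z)² = 10 ℏ².
|L| − L_z,max = (√6 − 2)ℏ ≈ 0.4495ℏ.
For m_l = 1: cos θ = 1/√6, θ ≈ 65.91°.

Σ(L_z)² = 10 ℏ²; |L|−L_z,max ≈ 0.4495ℏ; θ(m_l=1) ≈ 65.91°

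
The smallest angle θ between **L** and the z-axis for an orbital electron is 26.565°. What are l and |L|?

cos θ_min = l/√(l(l+1)) = √(l/(l+1)), so l/(l+1) = cos²(26.565°) = 0.8000.
Solving: l = 4.
Then |L| = ℏ√(4·5) = 2√5 ℏ.

l = 4, |L| = 2√5 ℏ ≈ 4.472ℏ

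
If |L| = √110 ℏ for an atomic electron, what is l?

|L| = ℏ√(l(l+1)), so l(l+1) = 110.
l² + l − 110 = 0 ⇒ l = 10.

l = 10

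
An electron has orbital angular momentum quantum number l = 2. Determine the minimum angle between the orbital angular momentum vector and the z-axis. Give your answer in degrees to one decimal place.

|L| = ℏ√(l(l+1)) = √6 ℏ.
The smallest angle corresponds to the largest L_z, i.e. m_l = l = 2, giving L_z = 2ℏ.
cos θ_min = 2/√6, so θ_min ≈ 35.3°.

θ_min ≈ 35.3°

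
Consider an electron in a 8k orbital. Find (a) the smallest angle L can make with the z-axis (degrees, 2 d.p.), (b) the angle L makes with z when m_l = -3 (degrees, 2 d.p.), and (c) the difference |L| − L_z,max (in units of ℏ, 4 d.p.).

θ_min ≈ 20.70°; θ(m_l=-3) ≈ 113.63°; |L|−L_z,max ≈ 0.4833ℏ

8k means n = 8, l = 7.
cos θ_min = 7/√56, so θ_min ≈ 20.70°.
For m_l = -3: cos θ = -3/√56, θ ≈ 113.63°.
|L| − L_z,max = (2√14 − 7)ℏ ≈ 0.4833ℏ.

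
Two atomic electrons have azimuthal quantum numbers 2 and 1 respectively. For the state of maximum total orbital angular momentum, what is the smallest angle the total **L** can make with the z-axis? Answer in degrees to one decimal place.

By the triangle rule, |l₁ − l₂| ≤ L ≤ l₁ + l₂.
Allowed values: L = 1, 2, 3.
The maximum is L = 3, with |L_tot| = ℏ√(3·4) = 2√3 ℏ.
The minimum angle with z is arccos(3/√12) ≈ 30.0°.

θ_min ≈ 30.0°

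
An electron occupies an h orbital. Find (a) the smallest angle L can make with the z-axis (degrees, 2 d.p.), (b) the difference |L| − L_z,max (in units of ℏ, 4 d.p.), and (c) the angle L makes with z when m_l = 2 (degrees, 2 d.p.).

θ_min ≈ 24.09°; |L|−L_z,max ≈ 0.4772ℏ; θ(m_l=2) ≈ 68.58°

For an h orbital, l = 5.
cos θ_min = 5/√30, so θ_min ≈ 24.09°.
|L| − L_z,max = (√30 − 5)ℏ ≈ 0.4772ℏ.
For m_l = 2: cos θ = 2/√30, θ ≈ 68.58°.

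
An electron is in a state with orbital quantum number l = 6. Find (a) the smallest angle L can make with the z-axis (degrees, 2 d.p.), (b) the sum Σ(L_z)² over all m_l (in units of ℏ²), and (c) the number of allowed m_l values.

θ_min ≈ 22.21°; Σ(L_z)² = 182 ℏ²; 13 values

cos θ_min = 6/√42, so θ_min ≈ 22.21°.
Σ m_l² = 182, so Σ(L_z)² = 182 ℏ².
There are 2l+1 = 13 values of m_l.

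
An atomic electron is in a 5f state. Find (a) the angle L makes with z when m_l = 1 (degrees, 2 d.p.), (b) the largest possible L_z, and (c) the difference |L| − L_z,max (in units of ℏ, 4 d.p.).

The 5f subshell has l = 3.
For m_l = 1: cos θ = 1/√12, θ ≈ 73.22°.
L_z,max = lℏ = 3ℏ.
|L| − L_z,max = (2√3 − 3)ℏ ≈ 0.4641ℏ.

θ(m_l=1) ≈ 73.22°; L_z,max = 3ℏ; |L|−L_z,max ≈ 0.4641ℏ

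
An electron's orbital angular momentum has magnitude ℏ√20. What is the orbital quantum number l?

(|L|/ℏ)² = l(l+1) = 20.
l² + l − 20 = 0 ⇒ l = 4.

l = 4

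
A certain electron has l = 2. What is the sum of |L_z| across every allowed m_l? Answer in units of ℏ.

Σ|L_z| = 6 ℏ

m_l ∈ {-2, -1, 0, 1, 2}.
Σ|m_l| = 2·2(2+1)/2 = 6.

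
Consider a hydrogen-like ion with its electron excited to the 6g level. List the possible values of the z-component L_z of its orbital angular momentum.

The 6g level has l = 4.
L_z = m_l ℏ with m_l ranging from −l to +l in integer steps.
For l = 4: m_l ∈ {-4, -3, -2, -1, 0, 1, 2, 3, 4}.

L_z ∈ {−4ℏ, −3ℏ, −2ℏ, −ℏ, 0, ℏ, 2ℏ, 3ℏ, 4ℏ}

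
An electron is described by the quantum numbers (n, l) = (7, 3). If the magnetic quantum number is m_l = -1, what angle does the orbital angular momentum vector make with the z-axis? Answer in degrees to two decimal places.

|L|² = l(l+1)ℏ² = 12ℏ², so |L| = 2√3 ℏ.
L_z = m_l ℏ = −1ℏ.
cos θ = L_z/|L| = -1/√12, so θ ≈ 106.78°.

θ ≈ 106.78°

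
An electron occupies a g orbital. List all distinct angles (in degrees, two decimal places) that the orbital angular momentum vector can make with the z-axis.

θ ∈ {26.57°, 47.87°, 63.43°, 77.08°, 90.00°, 102.92°, 116.57°, 132.13°, 153.43°}

For a g orbital, l = 4.
|L| = √(l(l+1)) ℏ = 2√5 ℏ.
cos θ = m_l/√20 for each m_l ∈ {-4, -3, -2, -1, 0, 1, 2, 3, 4}.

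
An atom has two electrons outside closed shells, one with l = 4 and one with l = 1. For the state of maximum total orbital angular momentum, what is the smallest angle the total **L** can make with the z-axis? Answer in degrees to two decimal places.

L runs from |4 − 1| = 3 to 4 + 1 = 5.
So L can be 3, 4, 5.
The maximum is L = 5, with |L_tot| = ℏ√(5·6) = √30 ℏ.
The minimum angle with z is arccos(5/√30) ≈ 24.09°.

θ_min ≈ 24.09°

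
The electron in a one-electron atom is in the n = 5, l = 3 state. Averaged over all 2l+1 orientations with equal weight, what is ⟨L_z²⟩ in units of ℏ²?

m_l ∈ {-3, -2, -1, 0, 1, 2, 3}.
⟨L_z²⟩ = ℏ²·(Σ m_l²)/(2l+1) = ℏ²·28/7 = 4ℏ².

⟨L_z²⟩ = 4 ℏ²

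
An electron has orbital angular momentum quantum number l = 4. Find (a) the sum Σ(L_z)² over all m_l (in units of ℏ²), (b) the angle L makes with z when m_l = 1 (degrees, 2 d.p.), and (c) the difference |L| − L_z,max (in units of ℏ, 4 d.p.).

Σ m_l² = 60, so Σ(L_z)² = 60 ℏ².
For m_l = 1: cos θ = 1/√20, θ ≈ 77.08°.
|L| − L_z,max = (2√5 − 4)ℏ ≈ 0.4721ℏ.

Σ(L_z)² = 60 ℏ²; θ(m_l=1) ≈ 77.08°; |L|−L_z,max ≈ 0.4721ℏ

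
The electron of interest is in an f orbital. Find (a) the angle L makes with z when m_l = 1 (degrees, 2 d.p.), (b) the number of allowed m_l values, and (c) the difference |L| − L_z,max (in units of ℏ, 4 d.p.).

θ(m_l=1) ≈ 73.22°; 7 values; |L|−L_z,max ≈ 0.4641ℏ

The letter f corresponds to l = 3.
For m_l = 1: cos θ = 1/√12, θ ≈ 73.22°.
There are 2l+1 = 7 values of m_l.
|L| − L_z,max = (2√3 − 3)ℏ ≈ 0.4641ℏ.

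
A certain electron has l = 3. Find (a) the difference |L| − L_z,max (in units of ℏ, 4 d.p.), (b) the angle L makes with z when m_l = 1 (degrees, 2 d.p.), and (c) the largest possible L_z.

|L| − L_z,max = (2√3 − 3)ℏ ≈ 0.4641ℏ.
For m_l = 1: cos θ = 1/√12, θ ≈ 73.22°.
L_z,max = lℏ = 3ℏ.

|L|−L_z,max ≈ 0.4641ℏ; θ(m_l=1) ≈ 73.22°; L_z,max = 3ℏ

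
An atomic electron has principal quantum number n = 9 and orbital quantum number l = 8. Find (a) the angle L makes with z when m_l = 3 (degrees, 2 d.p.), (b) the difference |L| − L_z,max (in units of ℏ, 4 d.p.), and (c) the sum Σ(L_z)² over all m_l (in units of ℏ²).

For m_l = 3: cos θ = 3/√72, θ ≈ 69.30°.
|L| − L_z,max = (6√2 − 8)ℏ ≈ 0.4853ℏ.
Σ m_l² = 408, so Σ(L_z)² = 408 ℏ².

θ(m_l=3) ≈ 69.30°; |L|−L_z,max ≈ 0.4853ℏ; Σ(L_z)² = 408 ℏ²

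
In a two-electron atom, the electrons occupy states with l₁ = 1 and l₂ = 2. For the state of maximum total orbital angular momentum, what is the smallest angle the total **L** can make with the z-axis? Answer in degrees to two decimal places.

By the triangle rule, |l₁ − l₂| ≤ L ≤ l₁ + l₂.
L ∈ {1, 2, 3}.
The maximum is L = 3, with |L_tot| = ℏ√(3·4) = 2√3 ℏ.
The minimum angle with z is arccos(3/√12) ≈ 30.00°.

θ_min ≈ 30.00°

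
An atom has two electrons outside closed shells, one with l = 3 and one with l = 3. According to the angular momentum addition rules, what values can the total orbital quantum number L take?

By the triangle rule, |l₁ − l₂| ≤ L ≤ l₁ + l₂.
L ∈ {0, 1, 2, 3, 4, 5, 6}.

L = 0, 1, 2, 3, 4, 5, 6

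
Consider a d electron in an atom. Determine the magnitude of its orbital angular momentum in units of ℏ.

|L| = √6 ℏ ≈ 2.449ℏ

The letter d corresponds to l = 2.
|L| = ℏ√(l(l+1)) = ℏ√(2·3) = √6 ℏ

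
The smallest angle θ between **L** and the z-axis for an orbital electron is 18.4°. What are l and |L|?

l = 9, |L| = 3√10 ℏ ≈ 9.487ℏ

cos²θ_min = l/(l+1) = 0.9004.
Solving: l = 9.
Then |L| = ℏ√(9·10) = 3√10 ℏ.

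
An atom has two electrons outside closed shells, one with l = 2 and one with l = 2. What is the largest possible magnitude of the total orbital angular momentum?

|L_tot|_max = 2√5 ℏ ≈ 4.472ℏ

By the triangle rule, |l₁ − l₂| ≤ L ≤ l₁ + l₂.
So L can be 0, 1, 2, 3, 4.
The largest magnitude corresponds to L = 4: |L_tot| = ℏ√(4·5) = 2√5 ℏ.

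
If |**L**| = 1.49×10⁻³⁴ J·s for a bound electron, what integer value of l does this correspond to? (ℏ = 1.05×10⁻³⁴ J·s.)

l = 1

In units of ℏ, |L| ≈ 1.419.
l(l+1) ≈ 1.419² ≈ 2.01, so l = 1.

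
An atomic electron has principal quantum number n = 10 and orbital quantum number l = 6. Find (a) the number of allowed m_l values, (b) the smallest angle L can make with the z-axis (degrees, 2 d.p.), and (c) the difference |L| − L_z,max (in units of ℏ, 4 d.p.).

13 values; θ_min ≈ 22.21°; |L|−L_z,max ≈ 0.4807ℏ

There are 2l+1 = 13 values of m_l.
cos θ_min = 6/√42, so θ_min ≈ 22.21°.
|L| − L_z,max = (√42 − 6)ℏ ≈ 0.4807ℏ.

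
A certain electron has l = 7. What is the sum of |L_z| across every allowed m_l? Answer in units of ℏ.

Σ|L_z| = 56 ℏ

The allowed m_l values are -7, -6, -5, -4, -3, -2, -1, 0, 1, 2, 3, 4, 5, 6, 7.
Σ|m_l| = 2·7(7+1)/2 = 56.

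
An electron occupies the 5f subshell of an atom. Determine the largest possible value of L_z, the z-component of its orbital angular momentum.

The 5f subshell has l = 3.
L_z = m_l ℏ with m_l ∈ {−3, …, 3}; the maximum is m_l = 3.

L_z,max = 3ℏ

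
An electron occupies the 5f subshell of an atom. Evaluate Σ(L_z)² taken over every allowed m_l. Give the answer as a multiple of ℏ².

Σ(L_z)² = 28 ℏ²

5f means n = 5, l = 3.
The allowed m_l values are -3, -2, -1, 0, 1, 2, 3.
Summing m² from −3 to 3: Σ m_l² = 28.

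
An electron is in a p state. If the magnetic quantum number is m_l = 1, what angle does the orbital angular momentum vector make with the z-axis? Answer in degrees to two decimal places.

For a p orbital, l = 1.
|L| = ℏ√(l(l+1)) = √2 ℏ.
L_z = m_l ℏ = 1ℏ.
cos θ = L_z/|L| = 1/√2, so θ ≈ 45.00°.

θ ≈ 45.00°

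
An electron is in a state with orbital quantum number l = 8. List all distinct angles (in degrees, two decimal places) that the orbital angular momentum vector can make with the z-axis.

θ ∈ {19.47°, 34.42°, 45.00°, 53.90°, 61.87°, 69.30°, 76.37°, 83.23°, 90.00°, 96.77°, 103.63°, 110.70°, 118.13°, 126.10°, 135.00°, 145.58°, 160.53°}

|L| = ℏ√(l(l+1)) = 6√2 ℏ.
cos θ = m_l/√72 for each m_l ∈ {-8, -7, -6, -5, -4, -3, -2, -1, 0, 1, 2, 3, 4, 5, 6, 7, 8}.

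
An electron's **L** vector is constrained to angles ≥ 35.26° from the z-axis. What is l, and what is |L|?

l = 2, |L| = √6 ℏ ≈ 2.449ℏ

cos²θ_min = l/(l+1) = 0.6667.
Thus l = 0.6667/(1 − 0.6667) ≈ 2.
Then |L| = ℏ√(2·3) = √6 ℏ.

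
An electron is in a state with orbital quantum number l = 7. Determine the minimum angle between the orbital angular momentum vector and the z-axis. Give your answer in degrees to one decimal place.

|L| = √(l(l+1)) ℏ = 2√14 ℏ.
The smallest angle corresponds to the largest L_z, i.e. m_l = l = 7, giving L_z = 7ℏ.
cos θ_min = 7/√56, so θ_min ≈ 20.7°.

θ_min ≈ 20.7°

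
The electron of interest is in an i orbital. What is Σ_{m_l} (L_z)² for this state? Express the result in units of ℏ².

Σ(L_z)² = 182 ℏ²

An i state has l = 6.
m_l runs from −6 to 6, i.e. {-6, -5, -4, -3, -2, -1, 0, 1, 2, 3, 4, 5, 6}.
Summing m² from −6 to 6: Σ m_l² = 182.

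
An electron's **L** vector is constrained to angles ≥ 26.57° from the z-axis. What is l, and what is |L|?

At minimum angle, m_l = l, so cos θ = l/√(l(l+1)); cos²θ = l/(l+1) = 0.7999.
Solving: l = 4.
Then |L| = ℏ√(4·5) = 2√5 ℏ.

l = 4, |L| = 2√5 ℏ ≈ 4.472ℏ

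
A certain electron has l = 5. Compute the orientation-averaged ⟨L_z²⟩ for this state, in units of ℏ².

⟨L_z²⟩ = 10 ℏ²

m_l runs from −5 to 5, i.e. {-5, -4, -3, -2, -1, 0, 1, 2, 3, 4, 5}.
⟨L_z²⟩ = ℏ²·(Σ m_l²)/(2l+1) = ℏ²·110/11 = 10ℏ².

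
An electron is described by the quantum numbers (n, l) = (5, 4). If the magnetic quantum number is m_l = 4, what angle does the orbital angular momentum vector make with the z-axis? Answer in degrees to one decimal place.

|L|² = l(l+1)ℏ² = 20ℏ², so |L| = 2√5 ℏ.
L_z = m_l ℏ = 4ℏ.
cos θ = L_z/|L| = 4/√20, so θ ≈ 26.6°.

θ ≈ 26.6°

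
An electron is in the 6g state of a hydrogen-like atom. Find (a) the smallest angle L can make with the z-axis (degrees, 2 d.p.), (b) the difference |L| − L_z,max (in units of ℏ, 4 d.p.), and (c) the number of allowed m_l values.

For 6g, l = 4.
cos θ_min = 4/√20, so θ_min ≈ 26.57°.
|L| − L_z,max = (2√5 − 4)ℏ ≈ 0.4721ℏ.
There are 2l+1 = 9 values of m_l.

θ_min ≈ 26.57°; |L|−L_z,max ≈ 0.4721ℏ; 9 values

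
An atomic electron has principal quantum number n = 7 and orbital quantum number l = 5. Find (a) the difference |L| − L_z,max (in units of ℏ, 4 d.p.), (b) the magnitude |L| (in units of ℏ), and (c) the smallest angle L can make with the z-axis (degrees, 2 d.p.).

|L|−L_z,max ≈ 0.4772ℏ; |L| = √30 ℏ ≈ 5.477ℏ; θ_min ≈ 24.09°

|L| − L_z,max = (√30 − 5)ℏ ≈ 0.4772ℏ.
|L| = ℏ√(5·6) = √30 ℏ ≈ 5.477ℏ.
cos θ_min = 5/√30, so θ_min ≈ 24.09°.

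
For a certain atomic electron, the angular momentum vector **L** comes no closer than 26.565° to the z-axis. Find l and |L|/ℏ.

l = 4, |L| = 2√5 ℏ ≈ 4.472ℏ

cos²θ_min = l/(l+1) = 0.8000.
Solving: l = 4.
Then |L| = ℏ√(4·5) = 2√5 ℏ.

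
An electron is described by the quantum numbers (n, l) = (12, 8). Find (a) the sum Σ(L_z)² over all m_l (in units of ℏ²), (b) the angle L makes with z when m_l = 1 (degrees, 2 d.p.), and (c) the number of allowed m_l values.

Σ(L_z)² = 408 ℏ²; θ(m_l=1) ≈ 83.23°; 17 values

Σ m_l² = 408, so Σ(L_z)² = 408 ℏ².
For m_l = 1: cos θ = 1/√72, θ ≈ 83.23°.
There are 2l+1 = 17 values of m_l.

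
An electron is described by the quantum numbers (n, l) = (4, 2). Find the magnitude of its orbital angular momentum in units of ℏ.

|L| = ℏ√(l(l+1)) = ℏ√(2·3) = √6 ℏ

|L| = √6 ℏ ≈ 2.449ℏ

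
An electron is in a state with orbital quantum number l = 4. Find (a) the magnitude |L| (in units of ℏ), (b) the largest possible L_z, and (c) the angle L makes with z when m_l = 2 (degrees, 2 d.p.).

|L| = ℏ√(4·5) = 2√5 ℏ ≈ 4.472ℏ.
L_z,max = lℏ = 4ℏ.
For m_l = 2: cos θ = 2/√20, θ ≈ 63.43°.

|L| = 2√5 ℏ ≈ 4.472ℏ; L_z,max = 4ℏ; θ(m_l=2) ≈ 63.43°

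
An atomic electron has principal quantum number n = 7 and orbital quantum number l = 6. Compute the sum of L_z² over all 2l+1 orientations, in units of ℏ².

m_l runs from −6 to 6, i.e. {-6, -5, -4, -3, -2, -1, 0, 1, 2, 3, 4, 5, 6}.
Σ m_l² = 2·(1 + 4 + 9 + 16 + 25 + 36) = 182.

Σ(L_z)² = 182 ℏ²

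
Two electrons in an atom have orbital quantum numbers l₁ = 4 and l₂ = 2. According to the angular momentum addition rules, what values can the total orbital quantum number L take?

L = 2, 3, 4, 5, 6

Angular momentum addition gives L = |l₁ − l₂|, …, l₁ + l₂.
So L can be 2, 3, 4, 5, 6.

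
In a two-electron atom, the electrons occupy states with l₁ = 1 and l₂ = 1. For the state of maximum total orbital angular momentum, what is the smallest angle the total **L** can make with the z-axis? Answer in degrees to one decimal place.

θ_min ≈ 35.3°

By the triangle rule, |l₁ − l₂| ≤ L ≤ l₁ + l₂.
Allowed values: L = 0, 1, 2.
The maximum is L = 2, with |L_tot| = ℏ√(2·3) = √6 ℏ.
The minimum angle with z is arccos(2/√6) ≈ 35.3°.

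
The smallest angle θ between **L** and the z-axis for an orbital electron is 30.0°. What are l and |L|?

At minimum angle, m_l = l, so cos θ = l/√(l(l+1)); cos²θ = l/(l+1) = 0.7500.
Solving: l = 3.
Then |L| = ℏ√(3·4) = 2√3 ℏ.

l = 3, |L| = 2√3 ℏ ≈ 3.464ℏ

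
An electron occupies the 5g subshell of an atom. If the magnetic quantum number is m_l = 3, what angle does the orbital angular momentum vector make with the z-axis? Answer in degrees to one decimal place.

θ ≈ 47.9°

The 5g subshell has l = 4.
|L|² = l(l+1)ℏ² = 20ℏ², so |L| = 2√5 ℏ.
L_z = m_l ℏ = 3ℏ.
cos θ = L_z/|L| = 3/√20, so θ ≈ 47.9°.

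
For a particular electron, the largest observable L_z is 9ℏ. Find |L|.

Since max m_l = l, l = 9.
Then |L| = ℏ√(9·10) = 3√10 ℏ.

|L| = 3√10 ℏ ≈ 9.487ℏ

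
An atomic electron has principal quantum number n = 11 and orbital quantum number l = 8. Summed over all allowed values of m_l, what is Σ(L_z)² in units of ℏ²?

m_l runs from −8 to 8, i.e. {-8, -7, -6, -5, -4, -3, -2, -1, 0, 1, 2, 3, 4, 5, 6, 7, 8}.
Summing m² from −8 to 8: Σ m_l² = 408.

Σ(L_z)² = 408 ℏ²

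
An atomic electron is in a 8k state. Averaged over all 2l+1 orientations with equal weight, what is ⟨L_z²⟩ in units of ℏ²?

⟨L_z²⟩ = 18.67 ℏ²

The 8k subshell has l = 7.
m_l runs from −7 to 7, i.e. {-7, -6, -5, -4, -3, -2, -1, 0, 1, 2, 3, 4, 5, 6, 7}.
⟨L_z²⟩ = ℏ²·l(l+1)/3 = 18.67ℏ².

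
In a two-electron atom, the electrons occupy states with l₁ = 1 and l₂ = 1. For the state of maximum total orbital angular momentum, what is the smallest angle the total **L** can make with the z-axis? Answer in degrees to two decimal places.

The total orbital quantum number L ranges from |l₁ − l₂| to l₁ + l₂ in integer steps.
Allowed values: L = 0, 1, 2.
The maximum is L = 2, with |L_tot| = ℏ√(2·3) = √6 ℏ.
The minimum angle with z is arccos(2/√6) ≈ 35.26°.

θ_min ≈ 35.26°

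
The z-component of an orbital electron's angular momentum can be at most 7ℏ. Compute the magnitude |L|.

|L| = 2√14 ℏ ≈ 7.483ℏ

The maximum L_z equals lℏ, giving l = 7.
Then |L| = ℏ√(7·8) = 2√14 ℏ.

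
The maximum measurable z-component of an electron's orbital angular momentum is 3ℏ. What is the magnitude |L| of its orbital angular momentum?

|L| = 2√3 ℏ ≈ 3.464ℏ

L_z,max = lℏ, so l = 3.
|L| = √(l(l+1)) ℏ = 2√3 ℏ.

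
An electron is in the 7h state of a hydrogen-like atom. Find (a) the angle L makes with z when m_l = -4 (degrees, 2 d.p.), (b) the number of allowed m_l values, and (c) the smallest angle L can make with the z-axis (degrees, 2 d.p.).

θ(m_l=-4) ≈ 136.91°; 11 values; θ_min ≈ 24.09°

7h means n = 7, l = 5.
For m_l = -4: cos θ = -4/√30, θ ≈ 136.91°.
There are 2l+1 = 11 values of m_l.
cos θ_min = 5/√30, so θ_min ≈ 24.09°.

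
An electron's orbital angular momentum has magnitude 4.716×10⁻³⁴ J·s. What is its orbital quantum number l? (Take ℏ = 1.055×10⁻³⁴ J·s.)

Dividing by ℏ: |L|/ℏ ≈ 4.470.
Set l(l+1) = 19.98; the integer solution is l = 4.

l = 4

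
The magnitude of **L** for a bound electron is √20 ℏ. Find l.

(|L|/ℏ)² = l(l+1) = 20.
The positive root is l = 4.

l = 4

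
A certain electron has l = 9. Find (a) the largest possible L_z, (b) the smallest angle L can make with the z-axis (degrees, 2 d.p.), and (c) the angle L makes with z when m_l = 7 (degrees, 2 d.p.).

L_z,max = 9ℏ; θ_min ≈ 18.43°; θ(m_l=7) ≈ 42.45°

L_z,max = lℏ = 9ℏ.
cos θ_min = 9/√90, so θ_min ≈ 18.43°.
For m_l = 7: cos θ = 7/√90, θ ≈ 42.45°.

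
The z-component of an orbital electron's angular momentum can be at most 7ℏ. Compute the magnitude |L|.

|L| = 2√14 ℏ ≈ 7.483ℏ

Since max m_l = l, l = 7.
|L| = ℏ√(l(l+1)) = 2√14 ℏ.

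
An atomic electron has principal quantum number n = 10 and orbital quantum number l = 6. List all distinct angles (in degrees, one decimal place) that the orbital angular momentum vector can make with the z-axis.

θ ∈ {22.2°, 39.5°, 51.9°, 62.4°, 72.0°, 81.1°, 90.0°, 98.9°, 108.0°, 117.6°, 128.1°, 140.5°, 157.8°}

|L| = ℏ√(l(l+1)) = √42 ℏ.
cos θ = m_l/√42 for each m_l ∈ {-6, -5, -4, -3, -2, -1, 0, 1, 2, 3, 4, 5, 6}.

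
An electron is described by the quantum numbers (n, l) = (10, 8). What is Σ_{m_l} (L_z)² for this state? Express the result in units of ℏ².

The allowed m_l values are -8, -7, -6, -5, -4, -3, -2, -1, 0, 1, 2, 3, 4, 5, 6, 7, 8.
Summing m² from −8 to 8: Σ m_l² = 408.

Σ(L_z)² = 408 ℏ²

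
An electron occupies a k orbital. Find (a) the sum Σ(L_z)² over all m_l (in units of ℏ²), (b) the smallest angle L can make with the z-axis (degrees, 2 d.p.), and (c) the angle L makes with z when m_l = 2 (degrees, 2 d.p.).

Σ(L_z)² = 280 ℏ²; θ_min ≈ 20.70°; θ(m_l=2) ≈ 74.50°

The letter k corresponds to l = 7.
Σ m_l² = 280, so Σ(L_z)² = 280 ℏ².
cos θ_min = 7/√56, so θ_min ≈ 20.70°.
For m_l = 2: cos θ = 2/√56, θ ≈ 74.50°.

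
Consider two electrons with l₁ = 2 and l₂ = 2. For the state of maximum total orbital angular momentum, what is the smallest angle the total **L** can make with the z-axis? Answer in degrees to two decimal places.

θ_min ≈ 26.57°

By the triangle rule, |l₁ − l₂| ≤ L ≤ l₁ + l₂.
Allowed values: L = 0, 1, 2, 3, 4.
The maximum is L = 4, with |L_tot| = ℏ√(4·5) = 2√5 ℏ.
The minimum angle with z is arccos(4/√20) ≈ 26.57°.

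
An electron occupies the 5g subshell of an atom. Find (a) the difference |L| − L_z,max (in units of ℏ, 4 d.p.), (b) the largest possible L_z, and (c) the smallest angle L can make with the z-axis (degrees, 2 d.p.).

|L|−L_z,max ≈ 0.4721ℏ; L_z,max = 4ℏ; θ_min ≈ 26.57°

5g means n = 5, l = 4.
|L| − L_z,max = (2√5 − 4)ℏ ≈ 0.4721ℏ.
L_z,max = lℏ = 4ℏ.
cos θ_min = 4/√20, so θ_min ≈ 26.57°.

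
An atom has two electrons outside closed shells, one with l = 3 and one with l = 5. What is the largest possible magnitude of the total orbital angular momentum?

|L_tot|_max = 6√2 ℏ ≈ 8.485ℏ

The total orbital quantum number L ranges from |l₁ − l₂| to l₁ + l₂ in integer steps.
L ∈ {2, 3, 4, 5, 6, 7, 8}.
The largest magnitude corresponds to L = 8: |L_tot| = ℏ√(8·9) = 6√2 ℏ.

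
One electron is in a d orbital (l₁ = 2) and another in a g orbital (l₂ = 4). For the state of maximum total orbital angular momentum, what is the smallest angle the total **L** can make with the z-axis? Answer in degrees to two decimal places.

θ_min ≈ 22.21°

By the triangle rule, |l₁ − l₂| ≤ L ≤ l₁ + l₂.
L ∈ {2, 3, 4, 5, 6}.
The maximum is L = 6, with |L_tot| = ℏ√(6·7) = √42 ℏ.
The minimum angle with z is arccos(6/√42) ≈ 22.21°.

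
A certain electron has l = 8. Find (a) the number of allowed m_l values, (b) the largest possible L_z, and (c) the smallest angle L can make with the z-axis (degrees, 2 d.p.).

There are 2l+1 = 17 values of m_l.
L_z,max = lℏ = 8ℏ.
cos θ_min = 8/√72, so θ_min ≈ 19.47°.

17 values; L_z,max = 8ℏ; θ_min ≈ 19.47°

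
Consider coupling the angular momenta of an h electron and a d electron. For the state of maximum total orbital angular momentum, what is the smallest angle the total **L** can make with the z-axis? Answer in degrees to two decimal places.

By the triangle rule, |l₁ − l₂| ≤ L ≤ l₁ + l₂.
L ∈ {3, 4, 5, 6, 7}.
The maximum is L = 7, with |L_tot| = ℏ√(7·8) = 2√14 ℏ.
The minimum angle with z is arccos(7/√56) ≈ 20.70°.

θ_min ≈ 20.70°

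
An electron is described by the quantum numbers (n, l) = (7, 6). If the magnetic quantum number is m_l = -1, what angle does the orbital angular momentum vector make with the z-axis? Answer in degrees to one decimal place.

θ ≈ 98.9°

|L| = ℏ√(l(l+1)) = √42 ℏ.
L_z = m_l ℏ = −1ℏ.
cos θ = L_z/|L| = -1/√42, so θ ≈ 98.9°.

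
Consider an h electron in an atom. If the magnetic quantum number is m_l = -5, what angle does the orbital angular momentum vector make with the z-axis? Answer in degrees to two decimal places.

For an h orbital, l = 5.
|L| = ℏ√(l(l+1)) = √30 ℏ.
L_z = m_l ℏ = −5ℏ.
cos θ = L_z/|L| = -5/√30, so θ ≈ 155.91°.

θ ≈ 155.91°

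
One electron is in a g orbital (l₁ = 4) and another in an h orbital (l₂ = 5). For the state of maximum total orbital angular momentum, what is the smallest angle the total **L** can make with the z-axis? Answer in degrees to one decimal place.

θ_min ≈ 18.4°

L runs from |4 − 5| = 1 to 4 + 5 = 9.
L ∈ {1, 2, 3, 4, 5, 6, 7, 8, 9}.
The maximum is L = 9, with |L_tot| = ℏ√(9·10) = 3√10 ℏ.
The minimum angle with z is arccos(9/√90) ≈ 18.4°.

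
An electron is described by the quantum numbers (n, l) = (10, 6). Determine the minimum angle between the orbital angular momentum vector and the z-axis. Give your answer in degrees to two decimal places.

|L| = √(l(l+1)) ℏ = √42 ℏ.
The smallest angle corresponds to the largest L_z, i.e. m_l = l = 6, giving L_z = 6ℏ.
cos θ_min = 6/√42, so θ_min ≈ 22.21°.

θ_min ≈ 22.21°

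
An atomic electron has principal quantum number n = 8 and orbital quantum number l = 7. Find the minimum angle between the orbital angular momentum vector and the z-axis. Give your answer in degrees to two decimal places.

θ_min ≈ 20.70°

|L| = ℏ√(l(l+1)) = 2√14 ℏ.
The smallest angle corresponds to the largest L_z, i.e. m_l = l = 7, giving L_z = 7ℏ.
cos θ_min = 7/√56, so θ_min ≈ 20.70°.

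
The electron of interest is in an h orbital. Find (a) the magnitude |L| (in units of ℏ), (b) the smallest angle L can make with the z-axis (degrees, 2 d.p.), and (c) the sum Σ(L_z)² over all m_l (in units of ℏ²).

|L| = √30 ℏ ≈ 5.477ℏ; θ_min ≈ 24.09°; Σ(L_z)² = 110 ℏ²

The letter h corresponds to l = 5.
|L| = ℏ√(5·6) = √30 ℏ ≈ 5.477ℏ.
cos θ_min = 5/√30, so θ_min ≈ 24.09°.
Σ m_l² = 110, so Σ(L_z)² = 110 ℏ².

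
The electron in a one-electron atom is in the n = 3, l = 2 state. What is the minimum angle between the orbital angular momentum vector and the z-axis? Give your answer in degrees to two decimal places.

θ_min ≈ 35.26°

|L| = ℏ√(l(l+1)) = √6 ℏ.
The smallest angle corresponds to the largest L_z, i.e. m_l = l = 2, giving L_z = 2ℏ.
cos θ_min = 2/√6, so θ_min ≈ 35.26°.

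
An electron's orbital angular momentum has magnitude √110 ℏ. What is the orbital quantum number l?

Since |L|² = l(l+1)ℏ², l(l+1) = 110.
Solving: l = 10.

l = 10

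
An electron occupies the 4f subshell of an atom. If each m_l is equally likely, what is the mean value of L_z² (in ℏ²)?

⟨L_z²⟩ = 4 ℏ²

4f means n = 4, l = 3.
m_l ∈ {-3, -2, -1, 0, 1, 2, 3}.
⟨L_z²⟩ = ℏ²·l(l+1)/3 = 4ℏ².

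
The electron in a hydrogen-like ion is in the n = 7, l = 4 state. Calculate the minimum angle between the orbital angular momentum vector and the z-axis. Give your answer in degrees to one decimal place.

θ_min ≈ 26.6°

|L|² = l(l+1)ℏ² = 20ℏ², so |L| = 2√5 ℏ.
The smallest angle corresponds to the largest L_z, i.e. m_l = l = 4, giving L_z = 4ℏ.
cos θ_min = 4/√20, so θ_min ≈ 26.6°.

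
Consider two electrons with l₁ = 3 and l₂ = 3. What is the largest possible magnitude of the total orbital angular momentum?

The total orbital quantum number L ranges from |l₁ − l₂| to l₁ + l₂ in integer steps.
L ∈ {0, 1, 2, 3, 4, 5, 6}.
The largest magnitude corresponds to L = 6: |L_tot| = ℏ√(6·7) = √42 ℏ.

|L_tot|_max = √42 ℏ ≈ 6.481ℏ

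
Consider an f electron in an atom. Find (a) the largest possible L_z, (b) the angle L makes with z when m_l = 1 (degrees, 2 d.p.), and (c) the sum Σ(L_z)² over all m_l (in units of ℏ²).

An f state has l = 3.
L_z,max = lℏ = 3ℏ.
For m_l = 1: cos θ = 1/√12, θ ≈ 73.22°.
Σ m_l² = 28, so Σ(L_z)² = 28 ℏ².

L_z,max = 3ℏ; θ(m_l=1) ≈ 73.22°; Σ(L_z)² = 28 ℏ²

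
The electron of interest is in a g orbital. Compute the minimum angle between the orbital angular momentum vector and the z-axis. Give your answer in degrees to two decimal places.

The letter g corresponds to l = 4.
|L| = ℏ√(l(l+1)) = 2√5 ℏ.
The smallest angle corresponds to the largest L_z, i.e. m_l = l = 4, giving L_z = 4ℏ.
cos θ_min = 4/√20, so θ_min ≈ 26.57°.

θ_min ≈ 26.57°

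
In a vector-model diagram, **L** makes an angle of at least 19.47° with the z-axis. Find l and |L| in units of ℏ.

l = 8, |L| = 6√2 ℏ ≈ 8.485ℏ

cos θ_min = l/√(l(l+1)) = √(l/(l+1)), so l/(l+1) = cos²(19.47°) = 0.8889.
Solving: l = 8.
Then |L| = ℏ√(8·9) = 6√2 ℏ.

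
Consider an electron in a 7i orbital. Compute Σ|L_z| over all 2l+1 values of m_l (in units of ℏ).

Σ|L_z| = 42 ℏ

The 7i subshell has l = 6.
m_l runs from −6 to 6, i.e. {-6, -5, -4, -3, -2, -1, 0, 1, 2, 3, 4, 5, 6}.
Σ|m_l| = l(l+1) = 42.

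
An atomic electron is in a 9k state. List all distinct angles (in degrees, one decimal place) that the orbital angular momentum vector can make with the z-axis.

θ ∈ {20.7°, 36.7°, 48.1°, 57.7°, 66.4°, 74.5°, 82.3°, 90.0°, 97.7°, 105.5°, 113.6°, 122.3°, 131.9°, 143.3°, 159.3°}

For 9k, l = 7.
|L| = √(l(l+1)) ℏ = 2√14 ℏ.
cos θ = m_l/√56 for each m_l ∈ {-7, -6, -5, -4, -3, -2, -1, 0, 1, 2, 3, 4, 5, 6, 7}.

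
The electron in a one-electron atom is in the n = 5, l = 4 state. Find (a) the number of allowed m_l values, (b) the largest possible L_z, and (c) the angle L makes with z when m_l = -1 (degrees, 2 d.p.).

There are 2l+1 = 9 values of m_l.
L_z,max = lℏ = 4ℏ.
For m_l = -1: cos θ = -1/√20, θ ≈ 102.92°.

9 values; L_z,max = 4ℏ; θ(m_l=-1) ≈ 102.92°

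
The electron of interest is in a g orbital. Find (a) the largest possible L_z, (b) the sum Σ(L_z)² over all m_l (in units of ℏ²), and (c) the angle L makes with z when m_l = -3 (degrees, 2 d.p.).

L_z,max = 4ℏ; Σ(L_z)² = 60 ℏ²; θ(m_l=-3) ≈ 132.13°

For a g orbital, l = 4.
L_z,max = lℏ = 4ℏ.
Σ m_l² = 60, so Σ(L_z)² = 60 ℏ².
For m_l = -3: cos θ = -3/√20, θ ≈ 132.13°.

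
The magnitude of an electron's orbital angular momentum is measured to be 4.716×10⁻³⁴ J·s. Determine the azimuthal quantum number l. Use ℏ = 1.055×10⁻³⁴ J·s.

l = 4

Dividing by ℏ: |L|/ℏ ≈ 4.470.
l(l+1) ≈ 4.470² ≈ 19.98, so l = 4.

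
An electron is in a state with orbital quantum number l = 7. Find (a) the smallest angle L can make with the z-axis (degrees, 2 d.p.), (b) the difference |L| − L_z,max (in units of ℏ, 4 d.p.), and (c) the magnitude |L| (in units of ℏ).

cos θ_min = 7/√56, so θ_min ≈ 20.70°.
|L| − L_z,max = (2√14 − 7)ℏ ≈ 0.4833ℏ.
|L| = ℏ√(7·8) = 2√14 ℏ ≈ 7.483ℏ.

θ_min ≈ 20.70°; |L|−L_z,max ≈ 0.4833ℏ; |L| = 2√14 ℏ ≈ 7.483ℏ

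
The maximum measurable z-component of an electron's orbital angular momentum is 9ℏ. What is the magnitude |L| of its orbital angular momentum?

Since max m_l = l, l = 9.
|L| = ℏ√(l(l+1)) = 3√10 ℏ.

|L| = 3√10 ℏ ≈ 9.487ℏ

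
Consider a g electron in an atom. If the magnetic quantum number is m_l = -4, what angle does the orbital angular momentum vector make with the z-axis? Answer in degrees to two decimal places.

θ ≈ 153.43°

The letter g corresponds to l = 4.
|L| = √(l(l+1)) ℏ = 2√5 ℏ.
L_z = m_l ℏ = −4ℏ.
cos θ = L_z/|L| = -4/√20, so θ ≈ 153.43°.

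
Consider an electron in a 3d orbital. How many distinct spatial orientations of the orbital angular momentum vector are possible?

3d means n = 3, l = 2.
The number of m_l values is 2l + 1 = 2·2 + 1 = 5.

5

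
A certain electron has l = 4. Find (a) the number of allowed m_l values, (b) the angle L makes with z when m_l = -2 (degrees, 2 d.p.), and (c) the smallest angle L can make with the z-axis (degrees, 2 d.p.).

There are 2l+1 = 9 values of m_l.
For m_l = -2: cos θ = -2/√20, θ ≈ 116.57°.
cos θ_min = 4/√20, so θ_min ≈ 26.57°.

9 values; θ(m_l=-2) ≈ 116.57°; θ_min ≈ 26.57°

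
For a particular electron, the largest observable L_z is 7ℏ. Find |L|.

|L| = 2√14 ℏ ≈ 7.483ℏ

The maximum L_z equals lℏ, giving l = 7.
|L| = √(l(l+1)) ℏ = 2√14 ℏ.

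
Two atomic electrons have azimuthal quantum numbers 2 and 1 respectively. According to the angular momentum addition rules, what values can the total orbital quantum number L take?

By the triangle rule, |l₁ − l₂| ≤ L ≤ l₁ + l₂.
So L can be 1, 2, 3.

L = 1, 2, 3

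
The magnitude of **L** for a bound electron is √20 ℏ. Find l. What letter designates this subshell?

|L| = ℏ√(l(l+1)), so l(l+1) = 20.
The positive root is l = 4.

l = 4 (g orbital)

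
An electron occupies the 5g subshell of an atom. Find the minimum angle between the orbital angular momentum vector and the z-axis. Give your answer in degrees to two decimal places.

θ_min ≈ 26.57°

For 5g, l = 4.
|L|² = l(l+1)ℏ² = 20ℏ², so |L| = 2√5 ℏ.
The smallest angle corresponds to the largest L_z, i.e. m_l = l = 4, giving L_z = 4ℏ.
cos θ_min = 4/√20, so θ_min ≈ 26.57°.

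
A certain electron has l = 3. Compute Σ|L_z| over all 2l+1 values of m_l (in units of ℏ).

m_l runs from −3 to 3, i.e. {-3, -2, -1, 0, 1, 2, 3}.
Σ|m_l| = 2·3(3+1)/2 = 12.

Σ|L_z| = 12 ℏ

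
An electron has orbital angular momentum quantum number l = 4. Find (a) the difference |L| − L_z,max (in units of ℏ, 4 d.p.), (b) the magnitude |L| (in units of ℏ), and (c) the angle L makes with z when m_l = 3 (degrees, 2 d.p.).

|L|−L_z,max ≈ 0.4721ℏ; |L| = 2√5 ℏ ≈ 4.472ℏ; θ(m_l=3) ≈ 47.87°

|L| − L_z,max = (2√5 − 4)ℏ ≈ 0.4721ℏ.
|L| = ℏ√(4·5) = 2√5 ℏ ≈ 4.472ℏ.
For m_l = 3: cos θ = 3/√20, θ ≈ 47.87°.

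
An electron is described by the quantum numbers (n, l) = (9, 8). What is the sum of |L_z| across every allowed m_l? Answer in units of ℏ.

Σ|L_z| = 72 ℏ

m_l ∈ {-8, -7, -6, -5, -4, -3, -2, -1, 0, 1, 2, 3, 4, 5, 6, 7, 8}.
Σ|m_l| = l(l+1) = 72.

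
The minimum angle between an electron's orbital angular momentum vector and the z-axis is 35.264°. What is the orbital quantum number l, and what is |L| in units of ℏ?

cos²θ_min = l/(l+1) = 0.6667.
Solving: l = 2.
Then |L| = ℏ√(2·3) = √6 ℏ.

l = 2, |L| = √6 ℏ ≈ 2.449ℏ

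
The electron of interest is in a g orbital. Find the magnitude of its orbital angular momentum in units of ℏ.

|L| = 2√5 ℏ ≈ 4.472ℏ

For a g orbital, l = 4.
|L| = ℏ√(l(l+1)) = ℏ√(4·5) = 2√5 ℏ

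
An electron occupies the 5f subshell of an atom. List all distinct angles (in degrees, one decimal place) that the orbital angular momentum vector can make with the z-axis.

For 5f, l = 3.
|L| = ℏ√(l(l+1)) = 2√3 ℏ.
cos θ = m_l/√12 for each m_l ∈ {-3, -2, -1, 0, 1, 2, 3}.

θ ∈ {30.0°, 54.7°, 73.2°, 90.0°, 106.8°, 125.3°, 150.0°}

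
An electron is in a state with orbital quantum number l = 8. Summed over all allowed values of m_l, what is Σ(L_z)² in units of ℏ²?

m_l runs from −8 to 8, i.e. {-8, -7, -6, -5, -4, -3, -2, -1, 0, 1, 2, 3, 4, 5, 6, 7, 8}.
Σ m_l² = 2·(1 + 4 + 9 + 16 + 25 + 36 + 49 + 64) = 408.

Σ(L_z)² = 408 ℏ²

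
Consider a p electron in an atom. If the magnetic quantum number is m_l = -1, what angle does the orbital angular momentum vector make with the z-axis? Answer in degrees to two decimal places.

For a p orbital, l = 1.
|L| = √(l(l+1)) ℏ = √2 ℏ.
L_z = m_l ℏ = −1ℏ.
cos θ = L_z/|L| = -1/√2, so θ ≈ 135.00°.

θ ≈ 135.00°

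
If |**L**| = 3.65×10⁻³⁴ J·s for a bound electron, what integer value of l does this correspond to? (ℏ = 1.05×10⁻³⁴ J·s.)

l = 3

Dividing by ℏ: |L|/ℏ ≈ 3.476.
Set l(l+1) = 12.08; the integer solution is l = 3.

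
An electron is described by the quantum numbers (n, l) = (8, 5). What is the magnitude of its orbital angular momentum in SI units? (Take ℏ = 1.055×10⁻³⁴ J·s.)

|L| = 5.778×10⁻³⁴ J·s

|L| = ℏ√(l(l+1)) = ℏ√(5·6) = √30 ℏ
Numerically, |L| = 5.477 × (1.055×10⁻³⁴ J·s) = 5.778×10⁻³⁴ J·s.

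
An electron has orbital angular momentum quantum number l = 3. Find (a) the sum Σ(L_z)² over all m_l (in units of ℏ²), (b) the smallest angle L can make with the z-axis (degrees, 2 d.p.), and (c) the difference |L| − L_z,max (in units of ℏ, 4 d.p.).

Σ(L_z)² = 28 ℏ²; θ_min ≈ 30.00°; |L|−L_z,max ≈ 0.4641ℏ

Σ m_l² = 28, so Σ(L_z)² = 28 ℏ².
cos θ_min = 3/√12, so θ_min ≈ 30.00°.
|L| − L_z,max = (2√3 − 3)ℏ ≈ 0.4641ℏ.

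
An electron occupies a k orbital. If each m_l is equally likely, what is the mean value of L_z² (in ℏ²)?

⟨L_z²⟩ = 18.67 ℏ²

A k state has l = 7.
The allowed m_l values are -7, -6, -5, -4, -3, -2, -1, 0, 1, 2, 3, 4, 5, 6, 7.
Average of L_z² over 15 states: 280/15 ℏ² = 18.67 ℏ².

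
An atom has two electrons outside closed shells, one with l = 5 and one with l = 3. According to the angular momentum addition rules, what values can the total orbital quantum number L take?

L = 2, 3, 4, 5, 6, 7, 8

By the triangle rule, |l₁ − l₂| ≤ L ≤ l₁ + l₂.
So L can be 2, 3, 4, 5, 6, 7, 8.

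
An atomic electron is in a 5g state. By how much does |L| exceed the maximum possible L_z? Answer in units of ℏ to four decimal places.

|L| − L_z,max ≈ 0.4721ℏ

The 5g subshell has l = 4.
|L| = 2√5 ℏ ≈ 4.4721ℏ, while L_z,max = lℏ = 4ℏ.
The difference is (2√5 − 4)ℏ ≈ 0.4721ℏ.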